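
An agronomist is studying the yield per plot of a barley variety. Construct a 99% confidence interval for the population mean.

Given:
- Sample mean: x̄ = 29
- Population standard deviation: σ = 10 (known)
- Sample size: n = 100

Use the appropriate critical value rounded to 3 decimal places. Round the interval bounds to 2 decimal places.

The population standard deviation σ is known, so use a z-interval (standard normal critical value).

For 99% confidence, z* = 2.576 (from standard normal table)

Standard error: SE = σ/√n = 10/√100 = 1.000000

Margin of error: E = z* × SE = 2.576 × 1.000000 = 2.5760

Z-interval: x̄ ± E = 29 ± 2.5760 = (26.4240, 31.5760)

Rounded to 2 decimal places:

(26.42, 31.58)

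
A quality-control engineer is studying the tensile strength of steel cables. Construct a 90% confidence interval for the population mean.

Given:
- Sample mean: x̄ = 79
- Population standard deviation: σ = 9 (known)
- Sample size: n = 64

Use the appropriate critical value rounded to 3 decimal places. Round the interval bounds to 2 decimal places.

The population standard deviation σ is known, so use a z-interval (standard normal critical value).

For 90% confidence, z* = 1.645 (from standard normal table)

Standard error: SE = σ/√n = 9/√64 = 1.125000

Margin of error: E = z* × SE = 1.645 × 1.125000 = 1.8506

Z-interval: x̄ ± E = 79 ± 1.8506 = (77.1494, 80.8506)

Rounded to 2 decimal places:

(77.15, 80.85)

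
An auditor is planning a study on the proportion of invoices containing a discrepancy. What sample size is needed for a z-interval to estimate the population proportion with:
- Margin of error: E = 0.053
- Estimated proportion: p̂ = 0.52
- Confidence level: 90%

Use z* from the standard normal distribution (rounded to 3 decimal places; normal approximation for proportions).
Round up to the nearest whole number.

Using z* for proportion z-interval (normal approximation).

For 90% confidence, z* = 1.645 (from standard normal table)

Sample size formula for proportion z-interval: n = z*²p̂(1-p̂)/E²

n = 1.645² × 0.52 × 0.48 / 0.053²
  = 2.706025 × 0.2496 / 0.002809
  = 240.4499

Round up to the nearest whole number: n = 241

241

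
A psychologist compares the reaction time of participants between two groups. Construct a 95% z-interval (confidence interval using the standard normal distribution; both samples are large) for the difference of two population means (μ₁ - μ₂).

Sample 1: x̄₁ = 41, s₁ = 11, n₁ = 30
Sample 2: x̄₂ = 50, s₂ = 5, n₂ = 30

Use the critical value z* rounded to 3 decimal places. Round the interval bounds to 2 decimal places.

Both samples are large (n₁ = 30 ≥ 30, n₂ = 30 ≥ 30), so a z-interval for the difference of means applies.

Point estimate: x̄₁ - x̄₂ = 41 - 50 = -9

Standard error: SE = √(s₁²/n₁ + s₂²/n₂)
= √(11²/30 + 5²/30)
= √(4.033333 + 0.833333)
= 2.206052

For 95% confidence, z* = 1.96 (from standard normal table)
Margin of error: E = z* × SE = 1.96 × 2.206052 = 4.3239

Z-interval: (x̄₁ - x̄₂) ± E = -9 ± 4.3239 = (-13.3239, -4.6761)

Rounded to 2 decimal places:

(-13.32, -4.68)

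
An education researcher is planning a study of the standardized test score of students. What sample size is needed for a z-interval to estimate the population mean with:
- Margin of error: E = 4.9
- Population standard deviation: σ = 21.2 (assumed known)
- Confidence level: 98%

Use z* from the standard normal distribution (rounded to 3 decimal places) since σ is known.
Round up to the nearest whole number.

Using z* since population σ is known (z-interval formula).

For 98% confidence, z* = 2.326 (from standard normal table)

Sample size formula for z-interval: n = (z*σ/E)²

n = (2.326 × 21.2 / 4.9)²
  = (10.063510)²
  = 101.2742

Round up to the nearest whole number: n = 102

102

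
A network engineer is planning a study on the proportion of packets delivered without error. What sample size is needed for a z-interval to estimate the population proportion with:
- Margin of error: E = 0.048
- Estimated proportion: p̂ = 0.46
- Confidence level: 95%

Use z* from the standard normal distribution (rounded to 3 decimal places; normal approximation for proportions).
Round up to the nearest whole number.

Using z* for proportion z-interval (normal approximation).

For 95% confidence, z* = 1.96 (from standard normal table)

Sample size formula for proportion z-interval: n = z*²p̂(1-p̂)/E²

n = 1.96² × 0.46 × 0.54 / 0.048²
  = 3.8416 × 0.2484 / 0.002304
  = 414.1725

Round up to the nearest whole number: n = 415

415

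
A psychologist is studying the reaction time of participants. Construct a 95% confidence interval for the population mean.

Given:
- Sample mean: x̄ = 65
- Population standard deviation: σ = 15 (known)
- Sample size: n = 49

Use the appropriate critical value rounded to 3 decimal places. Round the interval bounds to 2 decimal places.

The population standard deviation σ is known, so use a z-interval (standard normal critical value).

For 95% confidence, z* = 1.96 (from standard normal table)

Standard error: SE = σ/√n = 15/√49 = 2.142857

Margin of error: E = z* × SE = 1.96 × 2.142857 = 4.2000

Z-interval: x̄ ± E = 65 ± 4.2000 = (60.8000, 69.2000)

Rounded to 2 decimal places:

(60.80, 69.20)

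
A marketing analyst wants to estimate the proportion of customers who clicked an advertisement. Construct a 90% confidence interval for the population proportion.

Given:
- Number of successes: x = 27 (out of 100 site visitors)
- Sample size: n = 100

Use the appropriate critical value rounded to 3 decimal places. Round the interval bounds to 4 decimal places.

Sample proportion: p̂ = 27/100 = 0.270000

Check conditions for normal approximation:
  np̂ = 27 ≥ 10 ✓
  n(1-p̂) = 73 ≥ 10 ✓

The sample is large enough, so use a z-interval (normal approximation) for the proportion.

For 90% confidence, z* = 1.645 (from standard normal table)

Standard error: SE = √(p̂(1-p̂)/n) = √(0.270000×0.730000/100) = 0.04439595

Margin of error: E = z* × SE = 1.645 × 0.04439595 = 0.073031

Z-interval: p̂ ± E = 0.270000 ± 0.073031 = (0.196969, 0.343031)

Rounded to 4 decimal places:

(0.1970, 0.3430)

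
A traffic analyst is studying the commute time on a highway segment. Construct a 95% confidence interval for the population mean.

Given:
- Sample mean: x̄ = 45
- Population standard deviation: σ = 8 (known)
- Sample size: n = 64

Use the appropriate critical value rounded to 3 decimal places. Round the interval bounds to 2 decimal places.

The population standard deviation σ is known, so use a z-interval (standard normal critical value).

For 95% confidence, z* = 1.96 (from standard normal table)

Standard error: SE = σ/√n = 8/√64 = 1.000000

Margin of error: E = z* × SE = 1.96 × 1.000000 = 1.9600

Z-interval: x̄ ± E = 45 ± 1.9600 = (43.0400, 46.9600)

Rounded to 2 decimal places:

(43.04, 46.96)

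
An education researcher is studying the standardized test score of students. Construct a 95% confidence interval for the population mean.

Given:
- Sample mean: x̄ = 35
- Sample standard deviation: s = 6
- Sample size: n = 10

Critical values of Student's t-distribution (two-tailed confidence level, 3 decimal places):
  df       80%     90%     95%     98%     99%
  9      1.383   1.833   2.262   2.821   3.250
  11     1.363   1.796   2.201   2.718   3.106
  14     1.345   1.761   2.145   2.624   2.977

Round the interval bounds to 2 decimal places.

The population standard deviation σ is unknown (only the sample standard deviation s is given), so use a t-interval with df = n - 1 = 10 - 1 = 9.

For 95% confidence with df = 9, t* = 2.262 (from t-table)

Standard error: SE = s/√n = 6/√10 = 1.897367

Margin of error: E = t* × SE = 2.262 × 1.897367 = 4.2918

T-interval: x̄ ± E = 35 ± 4.2918 = (30.7082, 39.2918)

Rounded to 2 decimal places:

(30.71, 39.29)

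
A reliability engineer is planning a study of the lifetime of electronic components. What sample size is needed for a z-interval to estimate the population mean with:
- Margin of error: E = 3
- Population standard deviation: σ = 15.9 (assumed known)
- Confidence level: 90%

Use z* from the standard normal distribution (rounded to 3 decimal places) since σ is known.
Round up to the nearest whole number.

Using z* since population σ is known (z-interval formula).

For 90% confidence, z* = 1.645 (from standard normal table)

Sample size formula for z-interval: n = (z*σ/E)²

n = (1.645 × 15.9 / 3)²
  = (8.718500)²
  = 76.0122

Round up to the nearest whole number: n = 77

77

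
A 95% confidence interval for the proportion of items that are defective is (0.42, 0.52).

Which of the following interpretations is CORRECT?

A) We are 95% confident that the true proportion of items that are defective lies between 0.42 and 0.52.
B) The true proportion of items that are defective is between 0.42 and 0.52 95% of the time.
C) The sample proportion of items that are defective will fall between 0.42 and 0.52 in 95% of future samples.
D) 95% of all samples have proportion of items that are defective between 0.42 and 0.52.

A confidence interval represents our confidence in the procedure, not a probability statement about the parameter.

Key concept: If we repeated this sampling process many times and computed a 95% CI each time, about 95% of those intervals would contain the true population parameter.

For this specific interval (0.42, 0.52):
- Midpoint (point estimate): 0.47
- Margin of error: 0.05

The correct interpretation is the one stating confidence that the true parameter lies in the interval — option A.

A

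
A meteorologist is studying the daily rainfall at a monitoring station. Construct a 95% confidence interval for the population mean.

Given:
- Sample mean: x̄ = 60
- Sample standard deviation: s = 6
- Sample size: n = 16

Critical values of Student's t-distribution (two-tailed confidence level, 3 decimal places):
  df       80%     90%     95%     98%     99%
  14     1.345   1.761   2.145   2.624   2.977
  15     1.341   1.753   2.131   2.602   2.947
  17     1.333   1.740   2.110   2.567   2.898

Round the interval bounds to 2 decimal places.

The population standard deviation σ is unknown (only the sample standard deviation s is given), so use a t-interval with df = n - 1 = 16 - 1 = 15.

For 95% confidence with df = 15, t* = 2.131 (from t-table)

Standard error: SE = s/√n = 6/√16 = 1.500000

Margin of error: E = t* × SE = 2.131 × 1.500000 = 3.1965

T-interval: x̄ ± E = 60 ± 3.1965 = (56.8035, 63.1965)

Rounded to 2 decimal places:

(56.80, 63.20)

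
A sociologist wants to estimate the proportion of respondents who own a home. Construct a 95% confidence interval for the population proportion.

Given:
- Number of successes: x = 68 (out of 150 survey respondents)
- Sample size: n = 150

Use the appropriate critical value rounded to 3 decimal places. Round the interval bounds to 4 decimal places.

Sample proportion: p̂ = 68/150 = 0.453333

Check conditions for normal approximation:
  np̂ = 68 ≥ 10 ✓
  n(1-p̂) = 82 ≥ 10 ✓

The sample is large enough, so use a z-interval (normal approximation) for the proportion.

For 95% confidence, z* = 1.96 (from standard normal table)

Standard error: SE = √(p̂(1-p̂)/n) = √(0.453333×0.546667/150) = 0.04064663

Margin of error: E = z* × SE = 1.96 × 0.04064663 = 0.079667

Z-interval: p̂ ± E = 0.453333 ± 0.079667 = (0.373666, 0.533001)

Rounded to 4 decimal places:

(0.3737, 0.5330)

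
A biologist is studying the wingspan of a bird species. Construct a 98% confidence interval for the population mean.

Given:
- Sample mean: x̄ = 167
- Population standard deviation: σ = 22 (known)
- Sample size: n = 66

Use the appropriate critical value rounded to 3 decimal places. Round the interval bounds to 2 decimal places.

The population standard deviation σ is known, so use a z-interval (standard normal critical value).

For 98% confidence, z* = 2.326 (from standard normal table)

Standard error: SE = σ/√n = 22/√66 = 2.708013

Margin of error: E = z* × SE = 2.326 × 2.708013 = 6.2988

Z-interval: x̄ ± E = 167 ± 6.2988 = (160.7012, 173.2988)

Rounded to 2 decimal places:

(160.70, 173.30)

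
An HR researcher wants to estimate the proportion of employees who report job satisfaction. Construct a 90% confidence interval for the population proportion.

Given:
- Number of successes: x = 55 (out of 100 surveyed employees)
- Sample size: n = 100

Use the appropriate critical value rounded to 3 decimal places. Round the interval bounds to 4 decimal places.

Sample proportion: p̂ = 55/100 = 0.550000

Check conditions for normal approximation:
  np̂ = 55 ≥ 10 ✓
  n(1-p̂) = 45 ≥ 10 ✓

The sample is large enough, so use a z-interval (normal approximation) for the proportion.

For 90% confidence, z* = 1.645 (from standard normal table)

Standard error: SE = √(p̂(1-p̂)/n) = √(0.550000×0.450000/100) = 0.04974937

Margin of error: E = z* × SE = 1.645 × 0.04974937 = 0.081838

Z-interval: p̂ ± E = 0.550000 ± 0.081838 = (0.468162, 0.631838)

Rounded to 4 decimal places:

(0.4682, 0.6318)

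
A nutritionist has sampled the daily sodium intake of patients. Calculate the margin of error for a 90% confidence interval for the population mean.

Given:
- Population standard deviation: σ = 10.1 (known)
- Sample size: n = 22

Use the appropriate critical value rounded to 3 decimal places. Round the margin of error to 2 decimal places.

The population standard deviation σ is known, so use the z-interval margin of error formula.

For 90% confidence, z* = 1.645 (from standard normal table)

Margin of error formula for z-interval: E = z* × σ/√n

E = 1.645 × 10.1/√22
  = 1.645 × 2.153327
  = 3.5422

Rounded to 2 decimal places:

3.54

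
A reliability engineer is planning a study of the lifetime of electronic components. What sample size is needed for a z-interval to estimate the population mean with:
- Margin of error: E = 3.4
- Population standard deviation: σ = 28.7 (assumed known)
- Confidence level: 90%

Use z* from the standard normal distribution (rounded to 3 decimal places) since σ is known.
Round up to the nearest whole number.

Using z* since population σ is known (z-interval formula).

For 90% confidence, z* = 1.645 (from standard normal table)

Sample size formula for z-interval: n = (z*σ/E)²

n = (1.645 × 28.7 / 3.4)²
  = (13.885735)²
  = 192.8136

Round up to the nearest whole number: n = 193

193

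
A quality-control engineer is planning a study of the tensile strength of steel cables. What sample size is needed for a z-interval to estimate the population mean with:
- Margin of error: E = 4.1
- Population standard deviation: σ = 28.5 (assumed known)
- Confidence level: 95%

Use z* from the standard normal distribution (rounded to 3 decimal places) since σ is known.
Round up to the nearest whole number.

Using z* since population σ is known (z-interval formula).

For 95% confidence, z* = 1.96 (from standard normal table)

Sample size formula for z-interval: n = (z*σ/E)²

n = (1.96 × 28.5 / 4.1)²
  = (13.624390)²
  = 185.6240

Round up to the nearest whole number: n = 186

186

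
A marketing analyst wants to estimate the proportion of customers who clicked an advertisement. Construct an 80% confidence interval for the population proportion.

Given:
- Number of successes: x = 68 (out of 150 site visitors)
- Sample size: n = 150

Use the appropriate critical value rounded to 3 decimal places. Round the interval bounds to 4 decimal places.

Sample proportion: p̂ = 68/150 = 0.453333

Check conditions for normal approximation:
  np̂ = 68 ≥ 10 ✓
  n(1-p̂) = 82 ≥ 10 ✓

The sample is large enough, so use a z-interval (normal approximation) for the proportion.

For 80% confidence, z* = 1.282 (from standard normal table)

Standard error: SE = √(p̂(1-p̂)/n) = √(0.453333×0.546667/150) = 0.04064663

Margin of error: E = z* × SE = 1.282 × 0.04064663 = 0.052109

Z-interval: p̂ ± E = 0.453333 ± 0.052109 = (0.401224, 0.505442)

Rounded to 4 decimal places:

(0.4012, 0.5054)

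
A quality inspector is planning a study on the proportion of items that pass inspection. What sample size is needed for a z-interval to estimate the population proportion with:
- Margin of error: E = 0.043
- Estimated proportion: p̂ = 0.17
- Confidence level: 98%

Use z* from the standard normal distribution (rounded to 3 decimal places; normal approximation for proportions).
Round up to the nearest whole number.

Using z* for proportion z-interval (normal approximation).

For 98% confidence, z* = 2.326 (from standard normal table)

Sample size formula for proportion z-interval: n = z*²p̂(1-p̂)/E²

n = 2.326² × 0.17 × 0.83 / 0.043²
  = 5.410276 × 0.1411 / 0.001849
  = 412.8664

Round up to the nearest whole number: n = 413

413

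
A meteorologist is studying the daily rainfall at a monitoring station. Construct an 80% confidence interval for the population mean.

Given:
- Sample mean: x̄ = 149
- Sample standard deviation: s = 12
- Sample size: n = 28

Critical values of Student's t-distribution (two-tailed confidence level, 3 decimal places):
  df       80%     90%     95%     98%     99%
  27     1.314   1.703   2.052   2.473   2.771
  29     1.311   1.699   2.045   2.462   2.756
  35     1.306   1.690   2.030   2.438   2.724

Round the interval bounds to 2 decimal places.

The population standard deviation σ is unknown (only the sample standard deviation s is given), so use a t-interval with df = n - 1 = 28 - 1 = 27.

For 80% confidence with df = 27, t* = 1.314 (from t-table)

Standard error: SE = s/√n = 12/√28 = 2.267787

Margin of error: E = t* × SE = 1.314 × 2.267787 = 2.9799

T-interval: x̄ ± E = 149 ± 2.9799 = (146.0201, 151.9799)

Rounded to 2 decimal places:

(146.02, 151.98)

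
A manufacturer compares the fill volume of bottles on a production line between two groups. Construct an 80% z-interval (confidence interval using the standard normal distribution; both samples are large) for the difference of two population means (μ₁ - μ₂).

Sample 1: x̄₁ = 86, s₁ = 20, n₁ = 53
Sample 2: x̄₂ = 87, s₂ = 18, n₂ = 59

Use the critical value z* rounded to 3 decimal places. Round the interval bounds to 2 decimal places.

Both samples are large (n₁ = 53 ≥ 30, n₂ = 59 ≥ 30), so a z-interval for the difference of means applies.

Point estimate: x̄₁ - x̄₂ = 86 - 87 = -1

Standard error: SE = √(s₁²/n₁ + s₂²/n₂)
= √(20²/53 + 18²/59)
= √(7.547170 + 5.491525)
= 3.610913

For 80% confidence, z* = 1.282 (from standard normal table)
Margin of error: E = z* × SE = 1.282 × 3.610913 = 4.6292

Z-interval: (x̄₁ - x̄₂) ± E = -1 ± 4.6292 = (-5.6292, 3.6292)

Rounded to 2 decimal places:

(-5.63, 3.63)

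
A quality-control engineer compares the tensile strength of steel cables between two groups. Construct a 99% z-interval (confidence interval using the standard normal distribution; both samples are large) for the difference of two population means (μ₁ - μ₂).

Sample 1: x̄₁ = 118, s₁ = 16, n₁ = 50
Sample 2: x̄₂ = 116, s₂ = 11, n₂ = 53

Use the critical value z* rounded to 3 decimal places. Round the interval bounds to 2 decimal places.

Both samples are large (n₁ = 50 ≥ 30, n₂ = 53 ≥ 30), so a z-interval for the difference of means applies.

Point estimate: x̄₁ - x̄₂ = 118 - 116 = 2

Standard error: SE = √(s₁²/n₁ + s₂²/n₂)
= √(16²/50 + 11²/53)
= √(5.120000 + 2.283019)
= 2.720849

For 99% confidence, z* = 2.576 (from standard normal table)
Margin of error: E = z* × SE = 2.576 × 2.720849 = 7.0089

Z-interval: (x̄₁ - x̄₂) ± E = 2 ± 7.0089 = (-5.0089, 9.0089)

Rounded to 2 decimal places:

(-5.01, 9.01)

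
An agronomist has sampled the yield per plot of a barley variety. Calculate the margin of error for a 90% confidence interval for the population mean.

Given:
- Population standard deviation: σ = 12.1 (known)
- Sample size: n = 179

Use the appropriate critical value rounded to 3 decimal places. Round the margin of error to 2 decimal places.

The population standard deviation σ is known, so use the z-interval margin of error formula.

For 90% confidence, z* = 1.645 (from standard normal table)

Margin of error formula for z-interval: E = z* × σ/√n

E = 1.645 × 12.1/√179
  = 1.645 × 0.904396
  = 1.4877

Rounded to 2 decimal places:

1.49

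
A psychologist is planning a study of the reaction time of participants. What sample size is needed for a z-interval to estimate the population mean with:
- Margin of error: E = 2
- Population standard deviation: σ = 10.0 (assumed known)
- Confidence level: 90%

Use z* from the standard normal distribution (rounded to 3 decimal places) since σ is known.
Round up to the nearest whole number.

Using z* since population σ is known (z-interval formula).

For 90% confidence, z* = 1.645 (from standard normal table)

Sample size formula for z-interval: n = (z*σ/E)²

n = (1.645 × 10.0 / 2)²
  = (8.225000)²
  = 67.6506

Round up to the nearest whole number: n = 68

68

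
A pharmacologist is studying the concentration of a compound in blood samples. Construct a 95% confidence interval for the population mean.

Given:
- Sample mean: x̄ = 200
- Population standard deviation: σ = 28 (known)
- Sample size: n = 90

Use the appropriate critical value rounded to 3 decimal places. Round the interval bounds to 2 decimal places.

The population standard deviation σ is known, so use a z-interval (standard normal critical value).

For 95% confidence, z* = 1.96 (from standard normal table)

Standard error: SE = σ/√n = 28/√90 = 2.951459

Margin of error: E = z* × SE = 1.96 × 2.951459 = 5.7849

Z-interval: x̄ ± E = 200 ± 5.7849 = (194.2151, 205.7849)

Rounded to 2 decimal places:

(194.22, 205.78)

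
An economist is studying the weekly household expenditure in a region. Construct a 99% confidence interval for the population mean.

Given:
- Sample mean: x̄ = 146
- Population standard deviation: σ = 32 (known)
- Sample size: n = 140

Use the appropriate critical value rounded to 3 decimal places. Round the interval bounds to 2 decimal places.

The population standard deviation σ is known, so use a z-interval (standard normal critical value).

For 99% confidence, z* = 2.576 (from standard normal table)

Standard error: SE = σ/√n = 32/√140 = 2.704494

Margin of error: E = z* × SE = 2.576 × 2.704494 = 6.9668

Z-interval: x̄ ± E = 146 ± 6.9668 = (139.0332, 152.9668)

Rounded to 2 decimal places:

(139.03, 152.97)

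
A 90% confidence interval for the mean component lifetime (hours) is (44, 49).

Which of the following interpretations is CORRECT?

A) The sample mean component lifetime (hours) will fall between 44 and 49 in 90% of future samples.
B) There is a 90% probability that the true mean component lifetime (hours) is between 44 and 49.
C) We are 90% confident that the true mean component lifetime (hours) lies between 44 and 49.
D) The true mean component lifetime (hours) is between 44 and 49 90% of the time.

A confidence interval represents our confidence in the procedure, not a probability statement about the parameter.

Key concept: If we repeated this sampling process many times and computed a 90% CI each time, about 90% of those intervals would contain the true population parameter.

For this specific interval (44, 49):
- Midpoint (point estimate): 46.5
- Margin of error: 2.5

The correct interpretation is the one stating confidence that the true parameter lies in the interval — option C.

C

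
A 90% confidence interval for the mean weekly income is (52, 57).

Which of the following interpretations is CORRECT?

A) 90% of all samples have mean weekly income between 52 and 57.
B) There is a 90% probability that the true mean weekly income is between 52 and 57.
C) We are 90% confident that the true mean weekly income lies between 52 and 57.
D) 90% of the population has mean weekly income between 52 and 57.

A confidence interval represents our confidence in the procedure, not a probability statement about the parameter.

Key concept: If we repeated this sampling process many times and computed a 90% CI each time, about 90% of those intervals would contain the true population parameter.

For this specific interval (52, 57):
- Midpoint (point estimate): 54.5
- Margin of error: 2.5

The correct interpretation is the one stating confidence that the true parameter lies in the interval — option C.

C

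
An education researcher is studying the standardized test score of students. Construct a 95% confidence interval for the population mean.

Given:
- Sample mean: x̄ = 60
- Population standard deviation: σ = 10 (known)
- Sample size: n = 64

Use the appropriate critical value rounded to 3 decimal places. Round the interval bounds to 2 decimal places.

The population standard deviation σ is known, so use a z-interval (standard normal critical value).

For 95% confidence, z* = 1.96 (from standard normal table)

Standard error: SE = σ/√n = 10/√64 = 1.250000

Margin of error: E = z* × SE = 1.96 × 1.250000 = 2.4500

Z-interval: x̄ ± E = 60 ± 2.4500 = (57.5500, 62.4500)

Rounded to 2 decimal places:

(57.55, 62.45)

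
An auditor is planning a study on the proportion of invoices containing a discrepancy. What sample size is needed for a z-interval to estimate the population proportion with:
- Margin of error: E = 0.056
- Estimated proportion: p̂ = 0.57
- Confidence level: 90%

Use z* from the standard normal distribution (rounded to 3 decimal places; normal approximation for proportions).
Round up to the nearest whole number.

Using z* for proportion z-interval (normal approximation).

For 90% confidence, z* = 1.645 (from standard normal table)

Sample size formula for proportion z-interval: n = z*²p̂(1-p̂)/E²

n = 1.645² × 0.57 × 0.43 / 0.056²
  = 2.706025 × 0.2451 / 0.003136
  = 211.4945

Round up to the nearest whole number: n = 212

212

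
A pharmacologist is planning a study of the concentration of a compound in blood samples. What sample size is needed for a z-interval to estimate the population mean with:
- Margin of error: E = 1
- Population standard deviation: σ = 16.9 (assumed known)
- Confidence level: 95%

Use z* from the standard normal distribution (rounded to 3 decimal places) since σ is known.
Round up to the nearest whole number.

Using z* since population σ is known (z-interval formula).

For 95% confidence, z* = 1.96 (from standard normal table)

Sample size formula for z-interval: n = (z*σ/E)²

n = (1.96 × 16.9 / 1)²
  = (33.124000)²
  = 1097.1994

Round up to the nearest whole number: n = 1098

1098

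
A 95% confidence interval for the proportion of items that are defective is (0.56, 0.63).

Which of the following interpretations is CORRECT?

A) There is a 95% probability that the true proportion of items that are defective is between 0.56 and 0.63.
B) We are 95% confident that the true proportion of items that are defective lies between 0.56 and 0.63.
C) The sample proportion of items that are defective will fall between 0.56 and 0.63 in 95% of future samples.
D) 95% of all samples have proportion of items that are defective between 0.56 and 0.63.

A confidence interval represents our confidence in the procedure, not a probability statement about the parameter.

Key concept: If we repeated this sampling process many times and computed a 95% CI each time, about 95% of those intervals would contain the true population parameter.

For this specific interval (0.56, 0.63):
- Midpoint (point estimate): 0.595
- Margin of error: 0.035

The correct interpretation is the one stating confidence that the true parameter lies in the interval — option B.

B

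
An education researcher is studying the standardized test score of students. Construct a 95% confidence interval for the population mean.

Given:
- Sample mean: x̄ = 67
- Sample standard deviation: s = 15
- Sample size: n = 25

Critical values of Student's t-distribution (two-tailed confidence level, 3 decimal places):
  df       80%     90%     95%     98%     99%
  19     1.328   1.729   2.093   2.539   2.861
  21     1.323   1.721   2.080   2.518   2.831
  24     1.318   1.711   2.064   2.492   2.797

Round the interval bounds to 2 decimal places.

The population standard deviation σ is unknown (only the sample standard deviation s is given), so use a t-interval with df = n - 1 = 25 - 1 = 24.

For 95% confidence with df = 24, t* = 2.064 (from t-table)

Standard error: SE = s/√n = 15/√25 = 3.000000

Margin of error: E = t* × SE = 2.064 × 3.000000 = 6.1920

T-interval: x̄ ± E = 67 ± 6.1920 = (60.8080, 73.1920)

Rounded to 2 decimal places:

(60.81, 73.19)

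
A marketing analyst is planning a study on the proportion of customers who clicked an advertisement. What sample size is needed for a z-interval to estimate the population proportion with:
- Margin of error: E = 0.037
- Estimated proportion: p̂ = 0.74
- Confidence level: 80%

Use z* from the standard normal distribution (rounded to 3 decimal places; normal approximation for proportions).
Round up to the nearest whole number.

Using z* for proportion z-interval (normal approximation).

For 80% confidence, z* = 1.282 (from standard normal table)

Sample size formula for proportion z-interval: n = z*²p̂(1-p̂)/E²

n = 1.282² × 0.74 × 0.26 / 0.037²
  = 1.643524 × 0.1924 / 0.001369
  = 230.9818

Round up to the nearest whole number: n = 231

231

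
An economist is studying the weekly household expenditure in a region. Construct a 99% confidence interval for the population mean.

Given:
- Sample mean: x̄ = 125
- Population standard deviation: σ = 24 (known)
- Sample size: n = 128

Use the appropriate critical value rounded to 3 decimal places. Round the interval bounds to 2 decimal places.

The population standard deviation σ is known, so use a z-interval (standard normal critical value).

For 99% confidence, z* = 2.576 (from standard normal table)

Standard error: SE = σ/√n = 24/√128 = 2.121320

Margin of error: E = z* × SE = 2.576 × 2.121320 = 5.4645

Z-interval: x̄ ± E = 125 ± 5.4645 = (119.5355, 130.4645)

Rounded to 2 decimal places:

(119.54, 130.46)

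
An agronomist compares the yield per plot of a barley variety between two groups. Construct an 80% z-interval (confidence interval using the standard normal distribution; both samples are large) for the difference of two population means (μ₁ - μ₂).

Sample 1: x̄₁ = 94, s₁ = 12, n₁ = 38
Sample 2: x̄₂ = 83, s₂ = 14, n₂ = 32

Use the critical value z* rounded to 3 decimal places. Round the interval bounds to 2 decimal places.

Both samples are large (n₁ = 38 ≥ 30, n₂ = 32 ≥ 30), so a z-interval for the difference of means applies.

Point estimate: x̄₁ - x̄₂ = 94 - 83 = 11

Standard error: SE = √(s₁²/n₁ + s₂²/n₂)
= √(12²/38 + 14²/32)
= √(3.789474 + 6.125000)
= 3.148726

For 80% confidence, z* = 1.282 (from standard normal table)
Margin of error: E = z* × SE = 1.282 × 3.148726 = 4.0367

Z-interval: (x̄₁ - x̄₂) ± E = 11 ± 4.0367 = (6.9633, 15.0367)

Rounded to 2 decimal places:

(6.96, 15.04)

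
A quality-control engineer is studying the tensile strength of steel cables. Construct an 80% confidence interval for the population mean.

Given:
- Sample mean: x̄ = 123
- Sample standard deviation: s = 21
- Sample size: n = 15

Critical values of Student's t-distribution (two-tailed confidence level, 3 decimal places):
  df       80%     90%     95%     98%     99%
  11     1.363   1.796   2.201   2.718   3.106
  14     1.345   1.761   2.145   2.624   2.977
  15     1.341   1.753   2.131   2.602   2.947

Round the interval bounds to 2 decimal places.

The population standard deviation σ is unknown (only the sample standard deviation s is given), so use a t-interval with df = n - 1 = 15 - 1 = 14.

For 80% confidence with df = 14, t* = 1.345 (from t-table)

Standard error: SE = s/√n = 21/√15 = 5.422177

Margin of error: E = t* × SE = 1.345 × 5.422177 = 7.2928

T-interval: x̄ ± E = 123 ± 7.2928 = (115.7072, 130.2928)

Rounded to 2 decimal places:

(115.71, 130.29)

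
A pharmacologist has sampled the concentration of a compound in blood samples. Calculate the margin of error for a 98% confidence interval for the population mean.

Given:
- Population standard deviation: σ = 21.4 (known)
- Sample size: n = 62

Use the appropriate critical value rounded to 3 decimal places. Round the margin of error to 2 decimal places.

The population standard deviation σ is known, so use the z-interval margin of error formula.

For 98% confidence, z* = 2.326 (from standard normal table)

Margin of error formula for z-interval: E = z* × σ/√n

E = 2.326 × 21.4/√62
  = 2.326 × 2.717803
  = 6.3216

Rounded to 2 decimal places:

6.32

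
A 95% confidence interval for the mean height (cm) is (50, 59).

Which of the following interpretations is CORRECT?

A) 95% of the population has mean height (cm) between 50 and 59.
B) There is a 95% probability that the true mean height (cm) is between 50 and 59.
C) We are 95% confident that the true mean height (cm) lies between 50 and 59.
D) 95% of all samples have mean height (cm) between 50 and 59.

A confidence interval represents our confidence in the procedure, not a probability statement about the parameter.

Key concept: If we repeated this sampling process many times and computed a 95% CI each time, about 95% of those intervals would contain the true population parameter.

For this specific interval (50, 59):
- Midpoint (point estimate): 54.5
- Margin of error: 4.5

The correct interpretation is the one stating confidence that the true parameter lies in the interval — option C.

C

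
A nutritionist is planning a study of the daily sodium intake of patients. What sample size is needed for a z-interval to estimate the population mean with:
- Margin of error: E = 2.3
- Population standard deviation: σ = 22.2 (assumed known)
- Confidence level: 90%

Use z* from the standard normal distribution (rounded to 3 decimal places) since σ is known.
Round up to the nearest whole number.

Using z* since population σ is known (z-interval formula).

For 90% confidence, z* = 1.645 (from standard normal table)

Sample size formula for z-interval: n = (z*σ/E)²

n = (1.645 × 22.2 / 2.3)²
  = (15.877826)²
  = 252.1054

Round up to the nearest whole number: n = 253

253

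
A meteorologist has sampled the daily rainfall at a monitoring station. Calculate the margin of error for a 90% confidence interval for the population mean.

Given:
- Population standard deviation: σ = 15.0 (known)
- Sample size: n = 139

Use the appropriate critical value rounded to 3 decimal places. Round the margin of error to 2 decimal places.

The population standard deviation σ is known, so use the z-interval margin of error formula.

For 90% confidence, z* = 1.645 (from standard normal table)

Margin of error formula for z-interval: E = z* × σ/√n

E = 1.645 × 15.0/√139
  = 1.645 × 1.272283
  = 2.0929

Rounded to 2 decimal places:

2.09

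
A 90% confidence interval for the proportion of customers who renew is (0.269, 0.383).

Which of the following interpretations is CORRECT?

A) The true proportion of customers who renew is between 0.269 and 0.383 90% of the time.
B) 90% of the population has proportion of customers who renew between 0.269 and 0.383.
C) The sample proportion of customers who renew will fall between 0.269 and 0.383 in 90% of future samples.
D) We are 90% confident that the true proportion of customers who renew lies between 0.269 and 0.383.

A confidence interval represents our confidence in the procedure, not a probability statement about the parameter.

Key concept: If we repeated this sampling process many times and computed a 90% CI each time, about 90% of those intervals would contain the true population parameter.

For this specific interval (0.269, 0.383):
- Midpoint (point estimate): 0.326
- Margin of error: 0.057

The correct interpretation is the one stating confidence that the true parameter lies in the interval — option D.

D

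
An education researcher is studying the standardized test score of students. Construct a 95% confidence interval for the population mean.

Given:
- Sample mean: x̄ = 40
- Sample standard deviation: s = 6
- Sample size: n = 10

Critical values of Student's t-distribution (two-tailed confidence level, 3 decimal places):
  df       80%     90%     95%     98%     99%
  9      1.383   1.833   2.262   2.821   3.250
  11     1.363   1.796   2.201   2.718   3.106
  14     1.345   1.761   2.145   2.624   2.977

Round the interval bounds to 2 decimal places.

The population standard deviation σ is unknown (only the sample standard deviation s is given), so use a t-interval with df = n - 1 = 10 - 1 = 9.

For 95% confidence with df = 9, t* = 2.262 (from t-table)

Standard error: SE = s/√n = 6/√10 = 1.897367

Margin of error: E = t* × SE = 2.262 × 1.897367 = 4.2918

T-interval: x̄ ± E = 40 ± 4.2918 = (35.7082, 44.2918)

Rounded to 2 decimal places:

(35.71, 44.29)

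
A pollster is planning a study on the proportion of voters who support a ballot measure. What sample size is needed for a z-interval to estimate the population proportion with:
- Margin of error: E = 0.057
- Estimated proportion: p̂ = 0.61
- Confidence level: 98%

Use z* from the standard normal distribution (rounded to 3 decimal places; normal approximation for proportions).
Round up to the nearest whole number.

Using z* for proportion z-interval (normal approximation).

For 98% confidence, z* = 2.326 (from standard normal table)

Sample size formula for proportion z-interval: n = z*²p̂(1-p̂)/E²

n = 2.326² × 0.61 × 0.39 / 0.057²
  = 5.410276 × 0.2379 / 0.003249
  = 396.1541

Round up to the nearest whole number: n = 397

397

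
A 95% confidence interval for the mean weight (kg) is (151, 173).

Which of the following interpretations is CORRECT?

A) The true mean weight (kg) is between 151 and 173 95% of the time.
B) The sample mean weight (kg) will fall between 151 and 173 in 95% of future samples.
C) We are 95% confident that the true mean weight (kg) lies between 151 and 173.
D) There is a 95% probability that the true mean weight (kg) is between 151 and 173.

A confidence interval represents our confidence in the procedure, not a probability statement about the parameter.

Key concept: If we repeated this sampling process many times and computed a 95% CI each time, about 95% of those intervals would contain the true population parameter.

For this specific interval (151, 173):
- Midpoint (point estimate): 162
- Margin of error: 11

The correct interpretation is the one stating confidence that the true parameter lies in the interval — option C.

C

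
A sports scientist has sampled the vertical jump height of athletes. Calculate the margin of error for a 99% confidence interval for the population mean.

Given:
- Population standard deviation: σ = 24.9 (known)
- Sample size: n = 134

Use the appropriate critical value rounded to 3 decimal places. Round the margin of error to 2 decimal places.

The population standard deviation σ is known, so use the z-interval margin of error formula.

For 99% confidence, z* = 2.576 (from standard normal table)

Margin of error formula for z-interval: E = z* × σ/√n

E = 2.576 × 24.9/√134
  = 2.576 × 2.151032
  = 5.5411

Rounded to 2 decimal places:

5.54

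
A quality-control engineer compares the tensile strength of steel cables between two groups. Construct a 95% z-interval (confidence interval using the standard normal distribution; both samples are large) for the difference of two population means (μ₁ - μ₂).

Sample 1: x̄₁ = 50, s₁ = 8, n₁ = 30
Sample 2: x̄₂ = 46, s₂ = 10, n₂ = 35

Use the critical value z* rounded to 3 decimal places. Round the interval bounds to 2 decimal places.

Both samples are large (n₁ = 30 ≥ 30, n₂ = 35 ≥ 30), so a z-interval for the difference of means applies.

Point estimate: x̄₁ - x̄₂ = 50 - 46 = 4

Standard error: SE = √(s₁²/n₁ + s₂²/n₂)
= √(8²/30 + 10²/35)
= √(2.133333 + 2.857143)
= 2.233937

For 95% confidence, z* = 1.96 (from standard normal table)
Margin of error: E = z* × SE = 1.96 × 2.233937 = 4.3785

Z-interval: (x̄₁ - x̄₂) ± E = 4 ± 4.3785 = (-0.3785, 8.3785)

Rounded to 2 decimal places:

(-0.38, 8.38)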